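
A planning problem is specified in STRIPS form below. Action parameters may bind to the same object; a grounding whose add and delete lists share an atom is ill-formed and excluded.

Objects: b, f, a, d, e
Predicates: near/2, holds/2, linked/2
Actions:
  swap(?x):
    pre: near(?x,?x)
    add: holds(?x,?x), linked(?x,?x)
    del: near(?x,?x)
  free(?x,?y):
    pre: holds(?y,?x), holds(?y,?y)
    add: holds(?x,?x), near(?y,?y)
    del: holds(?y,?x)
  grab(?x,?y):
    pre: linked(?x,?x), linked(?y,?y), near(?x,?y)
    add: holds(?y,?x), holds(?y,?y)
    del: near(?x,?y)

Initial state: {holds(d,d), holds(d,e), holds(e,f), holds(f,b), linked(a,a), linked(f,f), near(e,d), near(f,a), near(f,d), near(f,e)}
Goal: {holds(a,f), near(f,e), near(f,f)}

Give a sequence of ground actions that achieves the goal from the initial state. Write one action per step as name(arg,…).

free(e,d); free(f,e); free(b,f); grab(f,a)

1. free(e,d)  →  {holds(d,d), holds(e,e), holds(e,f), holds(f,b), linked(a,a), linked(f,f), near(d,d), near(e,d), near(f,a), near(f,d), near(f,e)}
2. free(f,e)  →  {holds(d,d), holds(e,e), holds(f,b), holds(f,f), linked(a,a), linked(f,f), near(d,d), near(e,d), near(e,e), near(f,a), near(f,d), near(f,e)}
3. free(b,f)  →  {holds(b,b), holds(d,d), holds(e,e), holds(f,f), linked(a,a), linked(f,f), near(d,d), near(e,d), near(e,e), near(f,a), near(f,d), near(f,e), near(f,f)}
4. grab(f,a)  →  {holds(a,a), holds(a,f), holds(b,b), holds(d,d), holds(e,e), holds(f,f), linked(a,a), linked(f,f), near(d,d), near(e,d), near(e,e), near(f,d), near(f,e), near(f,f)}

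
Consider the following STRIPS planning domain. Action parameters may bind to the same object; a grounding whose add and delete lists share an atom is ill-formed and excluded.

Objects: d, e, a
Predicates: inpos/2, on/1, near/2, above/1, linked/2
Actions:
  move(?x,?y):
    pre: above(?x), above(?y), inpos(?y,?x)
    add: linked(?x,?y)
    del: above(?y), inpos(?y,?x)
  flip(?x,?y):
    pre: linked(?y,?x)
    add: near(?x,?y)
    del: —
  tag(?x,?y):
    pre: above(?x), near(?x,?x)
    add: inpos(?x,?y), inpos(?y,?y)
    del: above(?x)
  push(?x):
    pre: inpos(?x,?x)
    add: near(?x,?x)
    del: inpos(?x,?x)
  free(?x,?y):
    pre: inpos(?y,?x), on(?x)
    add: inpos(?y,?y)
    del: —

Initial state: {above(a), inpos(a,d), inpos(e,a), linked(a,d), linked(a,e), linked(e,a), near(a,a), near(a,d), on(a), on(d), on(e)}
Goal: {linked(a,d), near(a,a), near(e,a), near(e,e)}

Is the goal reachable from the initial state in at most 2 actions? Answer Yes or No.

1. flip(e,a)  →  {above(a), inpos(a,d), inpos(e,a), linked(a,d), linked(a,e), linked(e,a), near(a,a), near(a,d), near(e,a), on(a), on(d), on(e)}
2. tag(a,e)  →  {inpos(a,d), inpos(a,e), inpos(e,a), inpos(e,e), linked(a,d), linked(a,e), linked(e,a), near(a,a), near(a,d), near(e,a), on(a), on(d), on(e)}
3. push(e)  →  {inpos(a,d), inpos(a,e), inpos(e,a), linked(a,d), linked(a,e), linked(e,a), near(a,a), near(a,d), near(e,a), near(e,e), on(a), on(d), on(e)}
optimal plan length = 3; 3 > 2

No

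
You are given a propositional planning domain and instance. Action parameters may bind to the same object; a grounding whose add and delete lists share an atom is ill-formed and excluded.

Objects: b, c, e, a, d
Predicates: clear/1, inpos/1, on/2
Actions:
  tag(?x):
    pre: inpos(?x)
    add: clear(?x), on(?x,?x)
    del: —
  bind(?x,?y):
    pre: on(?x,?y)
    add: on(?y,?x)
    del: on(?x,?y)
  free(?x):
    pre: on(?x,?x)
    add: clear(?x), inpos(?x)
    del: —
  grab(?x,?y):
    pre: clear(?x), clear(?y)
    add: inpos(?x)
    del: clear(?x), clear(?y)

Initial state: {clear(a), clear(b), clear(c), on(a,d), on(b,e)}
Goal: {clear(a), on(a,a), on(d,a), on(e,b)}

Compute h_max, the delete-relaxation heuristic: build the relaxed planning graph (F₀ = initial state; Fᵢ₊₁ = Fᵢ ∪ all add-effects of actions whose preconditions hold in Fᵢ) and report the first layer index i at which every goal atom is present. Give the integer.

2

F0 = init (5 atoms)
F1 = F0 ∪ {inpos(a), inpos(b), inpos(c), on(d,a), on(e,b)}  (10 atoms)
F2 = F1 ∪ {on(a,a), on(b,b), on(c,c)}  (13 atoms)
goal ⊆ F2  ⇒  h_max = 2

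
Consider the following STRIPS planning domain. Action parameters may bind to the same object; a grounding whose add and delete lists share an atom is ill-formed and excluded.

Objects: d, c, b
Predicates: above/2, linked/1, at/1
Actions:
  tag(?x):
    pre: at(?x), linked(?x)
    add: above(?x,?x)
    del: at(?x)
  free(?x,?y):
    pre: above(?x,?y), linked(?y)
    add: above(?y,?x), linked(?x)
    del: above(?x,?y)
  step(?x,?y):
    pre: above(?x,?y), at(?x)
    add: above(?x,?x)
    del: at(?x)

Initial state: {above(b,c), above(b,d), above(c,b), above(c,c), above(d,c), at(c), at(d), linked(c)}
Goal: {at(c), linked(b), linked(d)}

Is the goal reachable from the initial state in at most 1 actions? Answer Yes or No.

1. free(d,c)  →  {above(b,c), above(b,d), above(c,b), above(c,c), above(c,d), at(c), at(d), linked(c), linked(d)}
2. free(b,d)  →  {above(b,c), above(c,b), above(c,c), above(c,d), above(d,b), at(c), at(d), linked(b), linked(c), linked(d)}
optimal plan length = 2; 2 > 1

No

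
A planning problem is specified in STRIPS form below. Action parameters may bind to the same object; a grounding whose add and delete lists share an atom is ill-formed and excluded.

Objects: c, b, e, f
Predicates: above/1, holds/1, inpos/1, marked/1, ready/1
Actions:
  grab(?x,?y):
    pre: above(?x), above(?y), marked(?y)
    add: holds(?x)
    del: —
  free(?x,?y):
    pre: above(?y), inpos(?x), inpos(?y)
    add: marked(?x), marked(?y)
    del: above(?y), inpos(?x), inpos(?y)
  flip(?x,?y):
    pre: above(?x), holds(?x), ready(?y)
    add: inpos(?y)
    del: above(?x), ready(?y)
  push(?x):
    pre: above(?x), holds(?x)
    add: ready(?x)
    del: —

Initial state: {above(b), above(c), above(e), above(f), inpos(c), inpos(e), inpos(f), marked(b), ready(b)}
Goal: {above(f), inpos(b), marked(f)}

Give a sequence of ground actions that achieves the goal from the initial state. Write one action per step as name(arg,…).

grab(c,b); free(f,e); flip(c,b)

1. grab(c,b)  →  {above(b), above(c), above(e), above(f), holds(c), inpos(c), inpos(e), inpos(f), marked(b), ready(b)}
2. free(f,e)  →  {above(b), above(c), above(f), holds(c), inpos(c), marked(b), marked(e), marked(f), ready(b)}
3. flip(c,b)  →  {above(b), above(f), holds(c), inpos(b), inpos(c), marked(b), marked(e), marked(f)}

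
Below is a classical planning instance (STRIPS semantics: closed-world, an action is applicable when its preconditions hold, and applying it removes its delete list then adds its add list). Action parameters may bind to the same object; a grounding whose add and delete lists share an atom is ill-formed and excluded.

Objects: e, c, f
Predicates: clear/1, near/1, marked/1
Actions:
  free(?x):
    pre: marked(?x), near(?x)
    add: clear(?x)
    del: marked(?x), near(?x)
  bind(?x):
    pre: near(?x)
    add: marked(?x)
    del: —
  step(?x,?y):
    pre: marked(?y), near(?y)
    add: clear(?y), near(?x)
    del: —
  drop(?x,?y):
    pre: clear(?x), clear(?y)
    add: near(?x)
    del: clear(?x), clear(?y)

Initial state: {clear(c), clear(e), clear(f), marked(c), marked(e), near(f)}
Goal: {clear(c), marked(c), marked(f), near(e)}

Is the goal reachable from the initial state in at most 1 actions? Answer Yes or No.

1. bind(f)  →  {clear(c), clear(e), clear(f), marked(c), marked(e), marked(f), near(f)}
2. step(e,f)  →  {clear(c), clear(e), clear(f), marked(c), marked(e), marked(f), near(e), near(f)}
optimal plan length = 2; 2 > 1

No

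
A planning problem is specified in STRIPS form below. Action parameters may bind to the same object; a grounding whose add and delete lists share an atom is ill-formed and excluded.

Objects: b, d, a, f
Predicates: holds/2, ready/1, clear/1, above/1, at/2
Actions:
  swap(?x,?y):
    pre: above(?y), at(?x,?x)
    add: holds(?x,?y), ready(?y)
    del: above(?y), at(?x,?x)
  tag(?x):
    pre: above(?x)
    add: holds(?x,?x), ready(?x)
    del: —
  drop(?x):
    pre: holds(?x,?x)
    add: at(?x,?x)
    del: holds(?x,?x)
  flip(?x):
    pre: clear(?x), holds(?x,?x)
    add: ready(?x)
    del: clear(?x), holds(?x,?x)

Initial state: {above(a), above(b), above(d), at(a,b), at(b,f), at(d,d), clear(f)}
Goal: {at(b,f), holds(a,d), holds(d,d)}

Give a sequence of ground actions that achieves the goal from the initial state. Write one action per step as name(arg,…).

tag(d); tag(a); drop(a); swap(a,d)

1. tag(d)  →  {above(a), above(b), above(d), at(a,b), at(b,f), at(d,d), clear(f), holds(d,d), ready(d)}
2. tag(a)  →  {above(a), above(b), above(d), at(a,b), at(b,f), at(d,d), clear(f), holds(a,a), holds(d,d), ready(a), ready(d)}
3. drop(a)  →  {above(a), above(b), above(d), at(a,a), at(a,b), at(b,f), at(d,d), clear(f), holds(d,d), ready(a), ready(d)}
4. swap(a,d)  →  {above(a), above(b), at(a,b), at(b,f), at(d,d), clear(f), holds(a,d), holds(d,d), ready(a), ready(d)}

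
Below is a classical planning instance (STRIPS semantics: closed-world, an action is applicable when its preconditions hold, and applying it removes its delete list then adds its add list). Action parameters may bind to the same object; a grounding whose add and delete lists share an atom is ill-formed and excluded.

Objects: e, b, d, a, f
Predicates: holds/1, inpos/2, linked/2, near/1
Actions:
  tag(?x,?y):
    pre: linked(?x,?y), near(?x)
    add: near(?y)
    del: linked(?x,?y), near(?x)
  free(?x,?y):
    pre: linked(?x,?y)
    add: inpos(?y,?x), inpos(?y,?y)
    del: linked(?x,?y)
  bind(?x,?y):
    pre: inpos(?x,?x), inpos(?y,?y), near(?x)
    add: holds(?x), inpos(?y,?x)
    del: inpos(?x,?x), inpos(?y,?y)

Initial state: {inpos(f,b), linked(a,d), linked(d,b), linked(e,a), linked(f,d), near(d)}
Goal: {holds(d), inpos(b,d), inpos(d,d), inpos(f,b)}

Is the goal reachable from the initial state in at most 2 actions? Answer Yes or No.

1. free(d,b)  →  {inpos(b,b), inpos(b,d), inpos(f,b), linked(a,d), linked(e,a), linked(f,d), near(d)}
2. free(a,d)  →  {inpos(b,b), inpos(b,d), inpos(d,a), inpos(d,d), inpos(f,b), linked(e,a), linked(f,d), near(d)}
3. bind(d,b)  →  {holds(d), inpos(b,d), inpos(d,a), inpos(f,b), linked(e,a), linked(f,d), near(d)}
4. free(f,d)  →  {holds(d), inpos(b,d), inpos(d,a), inpos(d,d), inpos(d,f), inpos(f,b), linked(e,a), near(d)}
optimal plan length = 4; 4 > 2

No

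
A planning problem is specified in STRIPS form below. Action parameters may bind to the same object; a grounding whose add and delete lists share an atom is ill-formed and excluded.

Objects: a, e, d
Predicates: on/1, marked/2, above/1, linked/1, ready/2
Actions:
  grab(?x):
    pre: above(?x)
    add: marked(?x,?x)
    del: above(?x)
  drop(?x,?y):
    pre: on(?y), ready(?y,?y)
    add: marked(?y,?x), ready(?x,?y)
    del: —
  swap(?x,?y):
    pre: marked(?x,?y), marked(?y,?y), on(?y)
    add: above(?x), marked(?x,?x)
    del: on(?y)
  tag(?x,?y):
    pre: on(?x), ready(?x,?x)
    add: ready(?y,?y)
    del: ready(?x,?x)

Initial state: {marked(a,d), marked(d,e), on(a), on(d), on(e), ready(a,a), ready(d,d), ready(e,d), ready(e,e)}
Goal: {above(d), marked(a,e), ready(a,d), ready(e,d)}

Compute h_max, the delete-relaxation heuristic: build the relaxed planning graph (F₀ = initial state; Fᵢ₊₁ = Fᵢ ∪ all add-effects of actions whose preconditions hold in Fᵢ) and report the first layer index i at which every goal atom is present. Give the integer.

F0 = init (9 atoms)
F1 = F0 ∪ {marked(a,a), marked(a,e), marked(d,a), marked(d,d), marked(e,a), marked(e,d), marked(e,e), ready(a,d), ready(a,e), ready(d,a), ready(d,e), ready(e,a)}  (21 atoms)
F2 = F1 ∪ {above(a), above(d), above(e)}  (24 atoms)
goal ⊆ F2  ⇒  h_max = 2

2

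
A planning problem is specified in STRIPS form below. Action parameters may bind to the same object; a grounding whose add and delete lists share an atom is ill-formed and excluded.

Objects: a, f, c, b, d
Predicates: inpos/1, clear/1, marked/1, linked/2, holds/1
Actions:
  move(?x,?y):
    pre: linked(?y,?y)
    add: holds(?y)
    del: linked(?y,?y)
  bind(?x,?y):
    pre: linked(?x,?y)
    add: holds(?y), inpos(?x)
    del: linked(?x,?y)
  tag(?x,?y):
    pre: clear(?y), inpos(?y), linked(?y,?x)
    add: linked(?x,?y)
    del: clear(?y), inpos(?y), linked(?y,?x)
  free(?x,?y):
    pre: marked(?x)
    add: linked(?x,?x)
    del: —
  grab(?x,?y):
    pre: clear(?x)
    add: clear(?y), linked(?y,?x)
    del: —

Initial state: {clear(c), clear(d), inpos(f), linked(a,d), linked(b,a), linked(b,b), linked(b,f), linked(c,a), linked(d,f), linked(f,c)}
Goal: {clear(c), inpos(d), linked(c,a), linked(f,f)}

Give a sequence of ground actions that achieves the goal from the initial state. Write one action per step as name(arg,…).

1. bind(d,f)  →  {clear(c), clear(d), holds(f), inpos(d), inpos(f), linked(a,d), linked(b,a), linked(b,b), linked(b,f), linked(c,a), linked(f,c)}
2. grab(c,f)  →  {clear(c), clear(d), clear(f), holds(f), inpos(d), inpos(f), linked(a,d), linked(b,a), linked(b,b), linked(b,f), linked(c,a), linked(f,c)}
3. grab(f,f)  →  {clear(c), clear(d), clear(f), holds(f), inpos(d), inpos(f), linked(a,d), linked(b,a), linked(b,b), linked(b,f), linked(c,a), linked(f,c), linked(f,f)}

bind(d,f); grab(c,f); grab(f,f)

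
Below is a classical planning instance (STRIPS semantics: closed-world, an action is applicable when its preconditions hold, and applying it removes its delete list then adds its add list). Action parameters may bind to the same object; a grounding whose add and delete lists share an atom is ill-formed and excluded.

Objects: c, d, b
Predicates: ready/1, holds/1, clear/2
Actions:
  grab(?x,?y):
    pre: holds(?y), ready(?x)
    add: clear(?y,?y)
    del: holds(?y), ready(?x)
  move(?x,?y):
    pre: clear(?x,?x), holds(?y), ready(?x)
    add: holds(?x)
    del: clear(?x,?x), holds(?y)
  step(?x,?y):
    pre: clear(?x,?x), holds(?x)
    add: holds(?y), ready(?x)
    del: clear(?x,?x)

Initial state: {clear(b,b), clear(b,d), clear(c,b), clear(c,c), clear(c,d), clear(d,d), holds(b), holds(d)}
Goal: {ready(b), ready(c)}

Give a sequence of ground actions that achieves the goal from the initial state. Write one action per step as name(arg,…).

step(b,c); step(c,c)

1. step(b,c)  →  {clear(b,d), clear(c,b), clear(c,c), clear(c,d), clear(d,d), holds(b), holds(c), holds(d), ready(b)}
2. step(c,c)  →  {clear(b,d), clear(c,b), clear(c,d), clear(d,d), holds(b), holds(c), holds(d), ready(b), ready(c)}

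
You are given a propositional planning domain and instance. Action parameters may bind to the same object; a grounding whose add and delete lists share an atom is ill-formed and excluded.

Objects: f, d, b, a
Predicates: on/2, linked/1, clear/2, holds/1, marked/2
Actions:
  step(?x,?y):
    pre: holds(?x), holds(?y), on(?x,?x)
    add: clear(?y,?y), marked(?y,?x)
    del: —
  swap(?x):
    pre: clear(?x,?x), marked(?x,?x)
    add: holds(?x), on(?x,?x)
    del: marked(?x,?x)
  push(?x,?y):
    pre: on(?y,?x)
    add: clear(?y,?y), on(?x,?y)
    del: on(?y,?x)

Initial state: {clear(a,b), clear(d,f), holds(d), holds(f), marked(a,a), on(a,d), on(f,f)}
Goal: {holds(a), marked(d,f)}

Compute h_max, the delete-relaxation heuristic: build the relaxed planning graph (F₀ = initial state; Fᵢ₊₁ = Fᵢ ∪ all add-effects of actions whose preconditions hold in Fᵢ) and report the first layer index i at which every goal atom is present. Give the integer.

2

F0 = init (7 atoms)
F1 = F0 ∪ {clear(a,a), clear(d,d), clear(f,f), marked(d,f), marked(f,f), on(d,a)}  (13 atoms)
F2 = F1 ∪ {holds(a), on(a,a)}  (15 atoms)
goal ⊆ F2  ⇒  h_max = 2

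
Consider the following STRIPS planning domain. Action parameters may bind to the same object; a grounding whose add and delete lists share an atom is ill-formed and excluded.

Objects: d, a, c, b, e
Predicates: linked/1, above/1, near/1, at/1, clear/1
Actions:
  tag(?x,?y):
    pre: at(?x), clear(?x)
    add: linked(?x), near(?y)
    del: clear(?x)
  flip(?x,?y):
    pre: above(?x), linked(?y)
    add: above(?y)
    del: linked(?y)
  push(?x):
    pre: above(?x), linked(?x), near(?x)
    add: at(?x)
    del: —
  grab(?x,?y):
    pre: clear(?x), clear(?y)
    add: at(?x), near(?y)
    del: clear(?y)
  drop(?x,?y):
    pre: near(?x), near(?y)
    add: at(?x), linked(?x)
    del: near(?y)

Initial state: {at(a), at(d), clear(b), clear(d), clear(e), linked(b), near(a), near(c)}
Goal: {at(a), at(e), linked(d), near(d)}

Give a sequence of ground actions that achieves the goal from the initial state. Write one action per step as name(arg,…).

1. tag(d,d)  →  {at(a), at(d), clear(b), clear(e), linked(b), linked(d), near(a), near(c), near(d)}
2. grab(e,b)  →  {at(a), at(d), at(e), clear(e), linked(b), linked(d), near(a), near(b), near(c), near(d)}

tag(d,d); grab(e,b)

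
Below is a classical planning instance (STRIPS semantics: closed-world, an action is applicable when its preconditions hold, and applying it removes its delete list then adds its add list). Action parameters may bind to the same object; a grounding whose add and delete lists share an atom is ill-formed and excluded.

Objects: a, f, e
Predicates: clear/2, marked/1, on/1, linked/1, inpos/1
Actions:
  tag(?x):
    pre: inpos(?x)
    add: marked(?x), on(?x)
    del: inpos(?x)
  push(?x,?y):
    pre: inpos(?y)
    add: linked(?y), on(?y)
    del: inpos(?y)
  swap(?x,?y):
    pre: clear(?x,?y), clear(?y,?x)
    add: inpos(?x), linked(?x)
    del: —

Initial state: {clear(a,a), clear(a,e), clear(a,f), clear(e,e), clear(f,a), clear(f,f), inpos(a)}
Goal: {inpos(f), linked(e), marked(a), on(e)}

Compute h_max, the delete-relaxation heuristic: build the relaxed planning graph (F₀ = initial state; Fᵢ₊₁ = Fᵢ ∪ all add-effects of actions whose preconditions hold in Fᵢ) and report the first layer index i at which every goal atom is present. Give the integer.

2

F0 = init (7 atoms)
F1 = F0 ∪ {inpos(e), inpos(f), linked(a), linked(e), linked(f), marked(a), on(a)}  (14 atoms)
F2 = F1 ∪ {marked(e), marked(f), on(e), on(f)}  (18 atoms)
goal ⊆ F2  ⇒  h_max = 2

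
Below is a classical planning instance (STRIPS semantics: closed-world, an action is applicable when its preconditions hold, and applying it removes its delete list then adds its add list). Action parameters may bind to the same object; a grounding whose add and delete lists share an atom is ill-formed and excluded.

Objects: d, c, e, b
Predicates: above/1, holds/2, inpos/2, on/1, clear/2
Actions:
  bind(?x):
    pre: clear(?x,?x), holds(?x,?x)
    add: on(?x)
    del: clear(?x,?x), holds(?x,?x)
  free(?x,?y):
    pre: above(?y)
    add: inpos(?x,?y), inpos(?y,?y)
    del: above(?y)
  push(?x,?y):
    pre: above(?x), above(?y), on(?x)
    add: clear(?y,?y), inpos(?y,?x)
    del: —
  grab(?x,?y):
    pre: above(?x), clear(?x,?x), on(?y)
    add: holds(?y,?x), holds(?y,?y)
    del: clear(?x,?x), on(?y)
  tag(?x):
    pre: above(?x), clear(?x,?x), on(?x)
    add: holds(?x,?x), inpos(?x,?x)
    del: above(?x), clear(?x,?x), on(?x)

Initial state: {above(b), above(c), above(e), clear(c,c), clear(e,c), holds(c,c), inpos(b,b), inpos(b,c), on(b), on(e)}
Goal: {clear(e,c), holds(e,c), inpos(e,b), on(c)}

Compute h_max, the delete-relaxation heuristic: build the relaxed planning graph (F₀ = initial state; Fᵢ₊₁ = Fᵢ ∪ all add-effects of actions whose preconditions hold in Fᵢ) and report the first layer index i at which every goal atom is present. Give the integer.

F0 = init (10 atoms)
F1 = F0 ∪ {clear(b,b), clear(e,e), holds(b,b), holds(b,c), holds(e,c), holds(e,e), inpos(b,e), inpos(c,b), inpos(c,c), inpos(c,e), inpos(d,b), inpos(d,c), inpos(d,e), inpos(e,b), inpos(e,c), inpos(e,e), on(c)}  (27 atoms)
goal ⊆ F1  ⇒  h_max = 1

1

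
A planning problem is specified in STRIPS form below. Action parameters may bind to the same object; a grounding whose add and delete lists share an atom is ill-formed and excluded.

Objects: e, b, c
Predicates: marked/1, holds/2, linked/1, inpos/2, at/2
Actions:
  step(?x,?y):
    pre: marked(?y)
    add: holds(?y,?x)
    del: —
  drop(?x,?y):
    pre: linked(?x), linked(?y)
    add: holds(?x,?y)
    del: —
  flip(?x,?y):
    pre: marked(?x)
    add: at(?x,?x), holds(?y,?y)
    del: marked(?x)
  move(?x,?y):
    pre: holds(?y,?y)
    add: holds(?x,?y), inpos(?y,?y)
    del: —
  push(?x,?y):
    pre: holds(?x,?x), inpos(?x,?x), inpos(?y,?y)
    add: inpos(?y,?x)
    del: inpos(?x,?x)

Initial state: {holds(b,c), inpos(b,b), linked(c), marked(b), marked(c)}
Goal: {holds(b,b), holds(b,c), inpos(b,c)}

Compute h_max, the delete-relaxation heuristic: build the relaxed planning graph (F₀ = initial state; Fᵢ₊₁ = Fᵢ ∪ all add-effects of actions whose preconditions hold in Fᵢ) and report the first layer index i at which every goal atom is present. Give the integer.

F0 = init (5 atoms)
F1 = F0 ∪ {at(b,b), at(c,c), holds(b,b), holds(b,e), holds(c,b), holds(c,c), holds(c,e), holds(e,e)}  (13 atoms)
F2 = F1 ∪ {holds(e,b), holds(e,c), inpos(c,c), inpos(e,e)}  (17 atoms)
F3 = F2 ∪ {inpos(b,c), inpos(b,e), inpos(c,b), inpos(c,e), inpos(e,b), inpos(e,c)}  (23 atoms)
goal ⊆ F3  ⇒  h_max = 3

3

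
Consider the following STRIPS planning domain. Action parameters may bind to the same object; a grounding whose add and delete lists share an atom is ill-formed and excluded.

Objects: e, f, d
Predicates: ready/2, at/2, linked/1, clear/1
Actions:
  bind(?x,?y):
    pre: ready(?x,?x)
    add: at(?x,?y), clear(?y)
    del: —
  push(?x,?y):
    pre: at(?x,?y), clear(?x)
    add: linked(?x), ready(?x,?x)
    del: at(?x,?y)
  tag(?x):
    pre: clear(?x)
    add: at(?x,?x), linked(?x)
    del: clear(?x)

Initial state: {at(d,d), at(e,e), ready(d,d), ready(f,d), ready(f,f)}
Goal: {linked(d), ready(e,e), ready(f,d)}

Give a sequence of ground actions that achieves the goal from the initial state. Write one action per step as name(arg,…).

bind(f,e); bind(f,d); push(e,e); push(d,d)

1. bind(f,e)  →  {at(d,d), at(e,e), at(f,e), clear(e), ready(d,d), ready(f,d), ready(f,f)}
2. bind(f,d)  →  {at(d,d), at(e,e), at(f,d), at(f,e), clear(d), clear(e), ready(d,d), ready(f,d), ready(f,f)}
3. push(e,e)  →  {at(d,d), at(f,d), at(f,e), clear(d), clear(e), linked(e), ready(d,d), ready(e,e), ready(f,d), ready(f,f)}
4. push(d,d)  →  {at(f,d), at(f,e), clear(d), clear(e), linked(d), linked(e), ready(d,d), ready(e,e), ready(f,d), ready(f,f)}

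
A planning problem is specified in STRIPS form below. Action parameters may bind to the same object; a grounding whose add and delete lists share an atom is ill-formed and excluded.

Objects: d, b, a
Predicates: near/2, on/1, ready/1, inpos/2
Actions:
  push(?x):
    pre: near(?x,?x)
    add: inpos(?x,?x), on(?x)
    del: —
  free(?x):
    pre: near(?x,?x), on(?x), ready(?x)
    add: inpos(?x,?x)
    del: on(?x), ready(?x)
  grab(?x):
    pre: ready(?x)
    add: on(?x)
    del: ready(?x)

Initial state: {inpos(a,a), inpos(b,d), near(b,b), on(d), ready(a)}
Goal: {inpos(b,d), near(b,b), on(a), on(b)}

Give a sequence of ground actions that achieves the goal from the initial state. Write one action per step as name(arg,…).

push(b); grab(a)

1. push(b)  →  {inpos(a,a), inpos(b,b), inpos(b,d), near(b,b), on(b), on(d), ready(a)}
2. grab(a)  →  {inpos(a,a), inpos(b,b), inpos(b,d), near(b,b), on(a), on(b), on(d)}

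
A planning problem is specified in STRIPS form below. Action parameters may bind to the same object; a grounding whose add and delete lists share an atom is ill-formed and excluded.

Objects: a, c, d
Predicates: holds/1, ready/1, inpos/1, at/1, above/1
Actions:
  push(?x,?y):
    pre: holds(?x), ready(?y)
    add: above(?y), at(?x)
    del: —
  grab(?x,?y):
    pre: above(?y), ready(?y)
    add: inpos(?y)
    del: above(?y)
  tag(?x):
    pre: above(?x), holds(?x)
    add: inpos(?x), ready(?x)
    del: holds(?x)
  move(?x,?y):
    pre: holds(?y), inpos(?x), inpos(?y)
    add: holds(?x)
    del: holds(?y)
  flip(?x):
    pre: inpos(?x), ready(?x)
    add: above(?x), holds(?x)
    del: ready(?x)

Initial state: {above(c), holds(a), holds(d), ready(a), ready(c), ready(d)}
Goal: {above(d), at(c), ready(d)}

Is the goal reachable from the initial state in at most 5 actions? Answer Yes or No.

Yes

1. grab(a,c)  →  {holds(a), holds(d), inpos(c), ready(a), ready(c), ready(d)}
2. flip(c)  →  {above(c), holds(a), holds(c), holds(d), inpos(c), ready(a), ready(d)}
3. push(c,d)  →  {above(c), above(d), at(c), holds(a), holds(c), holds(d), inpos(c), ready(a), ready(d)}
optimal plan length = 3; 3 ≤ 5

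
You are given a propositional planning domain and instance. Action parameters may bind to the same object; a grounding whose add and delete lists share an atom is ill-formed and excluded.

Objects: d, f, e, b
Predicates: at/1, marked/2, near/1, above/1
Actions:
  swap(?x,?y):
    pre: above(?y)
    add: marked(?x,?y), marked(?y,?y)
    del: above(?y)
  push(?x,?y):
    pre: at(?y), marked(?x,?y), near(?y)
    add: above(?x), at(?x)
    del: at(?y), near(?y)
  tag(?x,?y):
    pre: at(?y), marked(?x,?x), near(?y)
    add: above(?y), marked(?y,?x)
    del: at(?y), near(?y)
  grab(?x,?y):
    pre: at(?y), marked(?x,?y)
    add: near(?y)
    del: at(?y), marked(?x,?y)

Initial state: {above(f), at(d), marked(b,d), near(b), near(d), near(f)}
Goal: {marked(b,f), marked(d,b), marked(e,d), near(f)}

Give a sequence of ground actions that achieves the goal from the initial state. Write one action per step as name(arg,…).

1. swap(b,f)  →  {at(d), marked(b,d), marked(b,f), marked(f,f), near(b), near(d), near(f)}
2. push(b,d)  →  {above(b), at(b), marked(b,d), marked(b,f), marked(f,f), near(b), near(f)}
3. swap(d,b)  →  {at(b), marked(b,b), marked(b,d), marked(b,f), marked(d,b), marked(f,f), near(b), near(f)}
4. push(d,b)  →  {above(d), at(d), marked(b,b), marked(b,d), marked(b,f), marked(d,b), marked(f,f), near(f)}
5. swap(e,d)  →  {at(d), marked(b,b), marked(b,d), marked(b,f), marked(d,b), marked(d,d), marked(e,d), marked(f,f), near(f)}

swap(b,f); push(b,d); swap(d,b); push(d,b); swap(e,d)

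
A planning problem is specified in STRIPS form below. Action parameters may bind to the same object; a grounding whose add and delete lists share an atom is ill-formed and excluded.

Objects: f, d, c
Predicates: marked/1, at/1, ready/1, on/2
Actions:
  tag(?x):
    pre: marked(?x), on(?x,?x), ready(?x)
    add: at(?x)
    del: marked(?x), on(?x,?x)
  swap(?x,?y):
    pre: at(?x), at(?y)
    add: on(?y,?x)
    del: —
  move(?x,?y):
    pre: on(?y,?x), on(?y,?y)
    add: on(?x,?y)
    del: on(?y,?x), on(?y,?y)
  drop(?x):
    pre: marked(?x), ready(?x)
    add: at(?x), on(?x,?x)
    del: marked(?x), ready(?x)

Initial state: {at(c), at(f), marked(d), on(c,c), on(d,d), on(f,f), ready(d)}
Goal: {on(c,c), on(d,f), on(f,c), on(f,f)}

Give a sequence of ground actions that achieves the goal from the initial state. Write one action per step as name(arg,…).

tag(d); swap(f,d); swap(c,f)

1. tag(d)  →  {at(c), at(d), at(f), on(c,c), on(f,f), ready(d)}
2. swap(f,d)  →  {at(c), at(d), at(f), on(c,c), on(d,f), on(f,f), ready(d)}
3. swap(c,f)  →  {at(c), at(d), at(f), on(c,c), on(d,f), on(f,c), on(f,f), ready(d)}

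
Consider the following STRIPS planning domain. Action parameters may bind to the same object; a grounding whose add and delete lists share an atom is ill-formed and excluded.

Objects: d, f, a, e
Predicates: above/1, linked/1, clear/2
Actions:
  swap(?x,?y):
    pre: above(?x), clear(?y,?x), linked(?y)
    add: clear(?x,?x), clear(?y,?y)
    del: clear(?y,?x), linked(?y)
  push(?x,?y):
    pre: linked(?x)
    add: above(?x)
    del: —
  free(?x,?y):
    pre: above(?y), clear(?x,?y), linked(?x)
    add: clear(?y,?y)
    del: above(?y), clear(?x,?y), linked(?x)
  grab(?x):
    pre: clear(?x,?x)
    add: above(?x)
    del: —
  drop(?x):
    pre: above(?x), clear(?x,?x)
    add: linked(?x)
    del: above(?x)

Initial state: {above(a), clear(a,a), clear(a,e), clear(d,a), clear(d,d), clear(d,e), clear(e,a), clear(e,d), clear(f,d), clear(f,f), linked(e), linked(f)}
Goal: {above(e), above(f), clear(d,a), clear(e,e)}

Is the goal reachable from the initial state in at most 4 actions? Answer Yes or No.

Yes

1. swap(a,e)  →  {above(a), clear(a,a), clear(a,e), clear(d,a), clear(d,d), clear(d,e), clear(e,d), clear(e,e), clear(f,d), clear(f,f), linked(f)}
2. push(f,d)  →  {above(a), above(f), clear(a,a), clear(a,e), clear(d,a), clear(d,d), clear(d,e), clear(e,d), clear(e,e), clear(f,d), clear(f,f), linked(f)}
3. grab(e)  →  {above(a), above(e), above(f), clear(a,a), clear(a,e), clear(d,a), clear(d,d), clear(d,e), clear(e,d), clear(e,e), clear(f,d), clear(f,f), linked(f)}
optimal plan length = 3; 3 ≤ 4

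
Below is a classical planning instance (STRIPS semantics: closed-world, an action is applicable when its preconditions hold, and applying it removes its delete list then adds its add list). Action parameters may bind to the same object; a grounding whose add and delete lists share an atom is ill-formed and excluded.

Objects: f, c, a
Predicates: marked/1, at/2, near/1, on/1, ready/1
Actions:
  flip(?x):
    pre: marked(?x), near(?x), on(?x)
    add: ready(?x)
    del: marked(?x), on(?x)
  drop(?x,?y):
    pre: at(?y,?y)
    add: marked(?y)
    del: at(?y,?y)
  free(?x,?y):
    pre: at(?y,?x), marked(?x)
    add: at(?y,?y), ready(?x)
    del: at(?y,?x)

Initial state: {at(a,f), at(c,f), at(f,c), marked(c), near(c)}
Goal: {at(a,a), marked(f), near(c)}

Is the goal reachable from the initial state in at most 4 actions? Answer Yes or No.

Yes

1. free(c,f)  →  {at(a,f), at(c,f), at(f,f), marked(c), near(c), ready(c)}
2. drop(f,f)  →  {at(a,f), at(c,f), marked(c), marked(f), near(c), ready(c)}
3. free(f,a)  →  {at(a,a), at(c,f), marked(c), marked(f), near(c), ready(c), ready(f)}
optimal plan length = 3; 3 ≤ 4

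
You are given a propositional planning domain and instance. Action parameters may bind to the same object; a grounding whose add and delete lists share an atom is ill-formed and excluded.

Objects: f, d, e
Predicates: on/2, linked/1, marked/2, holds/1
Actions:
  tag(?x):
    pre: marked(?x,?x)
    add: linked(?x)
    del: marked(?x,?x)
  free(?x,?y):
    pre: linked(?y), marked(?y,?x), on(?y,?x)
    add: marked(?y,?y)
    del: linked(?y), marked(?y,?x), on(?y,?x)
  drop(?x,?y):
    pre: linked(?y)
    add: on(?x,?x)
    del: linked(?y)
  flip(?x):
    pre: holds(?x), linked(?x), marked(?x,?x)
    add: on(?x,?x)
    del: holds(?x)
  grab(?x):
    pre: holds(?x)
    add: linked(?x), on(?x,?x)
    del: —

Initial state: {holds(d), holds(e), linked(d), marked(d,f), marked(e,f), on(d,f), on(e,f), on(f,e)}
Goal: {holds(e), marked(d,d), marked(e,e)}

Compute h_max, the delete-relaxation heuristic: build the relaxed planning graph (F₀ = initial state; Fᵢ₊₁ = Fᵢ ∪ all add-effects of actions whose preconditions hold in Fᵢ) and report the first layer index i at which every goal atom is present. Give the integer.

F0 = init (8 atoms)
F1 = F0 ∪ {linked(e), marked(d,d), on(d,d), on(e,e), on(f,f)}  (13 atoms)
F2 = F1 ∪ {marked(e,e)}  (14 atoms)
goal ⊆ F2  ⇒  h_max = 2

2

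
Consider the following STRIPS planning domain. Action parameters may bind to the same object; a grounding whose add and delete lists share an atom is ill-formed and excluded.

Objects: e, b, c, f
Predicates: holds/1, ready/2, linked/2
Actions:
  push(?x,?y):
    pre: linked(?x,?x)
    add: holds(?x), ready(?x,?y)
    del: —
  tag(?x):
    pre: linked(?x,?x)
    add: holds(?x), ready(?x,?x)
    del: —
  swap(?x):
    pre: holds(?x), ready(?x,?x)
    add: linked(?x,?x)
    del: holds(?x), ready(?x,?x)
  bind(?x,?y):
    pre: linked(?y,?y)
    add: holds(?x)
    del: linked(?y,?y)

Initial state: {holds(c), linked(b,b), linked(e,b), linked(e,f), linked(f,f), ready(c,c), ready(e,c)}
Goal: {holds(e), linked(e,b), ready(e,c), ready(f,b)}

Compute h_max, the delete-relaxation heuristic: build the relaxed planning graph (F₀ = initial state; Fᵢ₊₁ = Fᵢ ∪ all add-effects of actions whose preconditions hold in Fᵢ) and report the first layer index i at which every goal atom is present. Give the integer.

F0 = init (7 atoms)
F1 = F0 ∪ {holds(b), holds(e), holds(f), linked(c,c), ready(b,b), ready(b,c), ready(b,e), ready(b,f), ready(f,b), ready(f,c), ready(f,e), ready(f,f)}  (19 atoms)
goal ⊆ F1  ⇒  h_max = 1

1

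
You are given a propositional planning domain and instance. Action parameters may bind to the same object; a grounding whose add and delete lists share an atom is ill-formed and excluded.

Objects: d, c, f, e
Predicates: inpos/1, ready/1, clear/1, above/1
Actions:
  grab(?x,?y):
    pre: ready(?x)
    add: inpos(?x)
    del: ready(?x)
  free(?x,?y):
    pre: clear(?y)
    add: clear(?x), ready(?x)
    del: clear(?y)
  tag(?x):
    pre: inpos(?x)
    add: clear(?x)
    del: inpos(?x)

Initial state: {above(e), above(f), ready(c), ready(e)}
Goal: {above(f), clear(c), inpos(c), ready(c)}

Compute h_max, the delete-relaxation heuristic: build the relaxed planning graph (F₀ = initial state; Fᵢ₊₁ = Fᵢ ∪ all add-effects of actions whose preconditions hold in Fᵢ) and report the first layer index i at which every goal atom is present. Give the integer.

F0 = init (4 atoms)
F1 = F0 ∪ {inpos(c), inpos(e)}  (6 atoms)
F2 = F1 ∪ {clear(c), clear(e)}  (8 atoms)
goal ⊆ F2  ⇒  h_max = 2

2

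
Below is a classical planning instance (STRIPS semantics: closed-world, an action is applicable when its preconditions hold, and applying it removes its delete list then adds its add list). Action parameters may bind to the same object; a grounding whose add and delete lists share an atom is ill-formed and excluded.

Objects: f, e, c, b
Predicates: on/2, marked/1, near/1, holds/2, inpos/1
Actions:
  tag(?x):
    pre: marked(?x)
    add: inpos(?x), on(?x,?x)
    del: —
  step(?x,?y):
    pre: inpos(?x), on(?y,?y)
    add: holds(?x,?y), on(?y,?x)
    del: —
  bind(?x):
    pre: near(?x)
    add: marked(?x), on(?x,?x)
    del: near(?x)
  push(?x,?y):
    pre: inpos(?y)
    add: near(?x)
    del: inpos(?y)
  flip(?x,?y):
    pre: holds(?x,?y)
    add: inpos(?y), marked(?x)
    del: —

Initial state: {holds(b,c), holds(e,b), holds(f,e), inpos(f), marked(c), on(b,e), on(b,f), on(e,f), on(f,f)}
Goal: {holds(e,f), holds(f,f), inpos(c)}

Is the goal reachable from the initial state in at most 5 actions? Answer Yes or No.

1. tag(c)  →  {holds(b,c), holds(e,b), holds(f,e), inpos(c), inpos(f), marked(c), on(b,e), on(b,f), on(c,c), on(e,f), on(f,f)}
2. step(f,f)  →  {holds(b,c), holds(e,b), holds(f,e), holds(f,f), inpos(c), inpos(f), marked(c), on(b,e), on(b,f), on(c,c), on(e,f), on(f,f)}
3. flip(f,e)  →  {holds(b,c), holds(e,b), holds(f,e), holds(f,f), inpos(c), inpos(e), inpos(f), marked(c), marked(f), on(b,e), on(b,f), on(c,c), on(e,f), on(f,f)}
4. step(e,f)  →  {holds(b,c), holds(e,b), holds(e,f), holds(f,e), holds(f,f), inpos(c), inpos(e), inpos(f), marked(c), marked(f), on(b,e), on(b,f), on(c,c), on(e,f), on(f,e), on(f,f)}
optimal plan length = 4; 4 ≤ 5

Yes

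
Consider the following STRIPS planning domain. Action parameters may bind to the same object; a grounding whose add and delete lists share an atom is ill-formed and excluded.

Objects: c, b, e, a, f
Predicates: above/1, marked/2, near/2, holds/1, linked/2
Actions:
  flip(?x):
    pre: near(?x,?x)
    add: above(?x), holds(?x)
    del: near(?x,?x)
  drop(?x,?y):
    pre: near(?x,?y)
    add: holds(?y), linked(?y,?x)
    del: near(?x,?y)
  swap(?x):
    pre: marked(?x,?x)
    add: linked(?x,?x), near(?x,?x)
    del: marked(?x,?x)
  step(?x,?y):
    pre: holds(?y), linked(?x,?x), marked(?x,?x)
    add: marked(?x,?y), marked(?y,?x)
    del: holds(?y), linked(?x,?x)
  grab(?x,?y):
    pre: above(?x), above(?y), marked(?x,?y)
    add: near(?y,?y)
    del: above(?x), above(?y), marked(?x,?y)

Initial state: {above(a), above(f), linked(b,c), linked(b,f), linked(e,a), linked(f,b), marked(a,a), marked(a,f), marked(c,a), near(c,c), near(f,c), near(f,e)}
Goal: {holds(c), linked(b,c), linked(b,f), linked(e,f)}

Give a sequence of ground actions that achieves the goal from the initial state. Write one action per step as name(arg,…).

1. flip(c)  →  {above(a), above(c), above(f), holds(c), linked(b,c), linked(b,f), linked(e,a), linked(f,b), marked(a,a), marked(a,f), marked(c,a), near(f,c), near(f,e)}
2. drop(f,e)  →  {above(a), above(c), above(f), holds(c), holds(e), linked(b,c), linked(b,f), linked(e,a), linked(e,f), linked(f,b), marked(a,a), marked(a,f), marked(c,a), near(f,c)}

flip(c); drop(f,e)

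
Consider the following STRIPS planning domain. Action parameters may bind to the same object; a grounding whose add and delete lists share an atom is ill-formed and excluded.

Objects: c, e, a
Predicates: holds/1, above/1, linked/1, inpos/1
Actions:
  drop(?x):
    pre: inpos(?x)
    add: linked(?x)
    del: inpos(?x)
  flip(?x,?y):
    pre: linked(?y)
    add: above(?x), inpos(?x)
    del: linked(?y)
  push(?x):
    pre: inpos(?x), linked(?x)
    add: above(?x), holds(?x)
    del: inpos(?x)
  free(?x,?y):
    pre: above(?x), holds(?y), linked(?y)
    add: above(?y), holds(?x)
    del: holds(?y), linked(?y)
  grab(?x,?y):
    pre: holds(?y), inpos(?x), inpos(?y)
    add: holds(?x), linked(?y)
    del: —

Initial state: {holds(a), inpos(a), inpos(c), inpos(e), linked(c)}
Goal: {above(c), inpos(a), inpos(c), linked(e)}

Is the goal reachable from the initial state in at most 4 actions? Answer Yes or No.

Yes

1. drop(e)  →  {holds(a), inpos(a), inpos(c), linked(c), linked(e)}
2. flip(c,c)  →  {above(c), holds(a), inpos(a), inpos(c), linked(e)}
optimal plan length = 2; 2 ≤ 4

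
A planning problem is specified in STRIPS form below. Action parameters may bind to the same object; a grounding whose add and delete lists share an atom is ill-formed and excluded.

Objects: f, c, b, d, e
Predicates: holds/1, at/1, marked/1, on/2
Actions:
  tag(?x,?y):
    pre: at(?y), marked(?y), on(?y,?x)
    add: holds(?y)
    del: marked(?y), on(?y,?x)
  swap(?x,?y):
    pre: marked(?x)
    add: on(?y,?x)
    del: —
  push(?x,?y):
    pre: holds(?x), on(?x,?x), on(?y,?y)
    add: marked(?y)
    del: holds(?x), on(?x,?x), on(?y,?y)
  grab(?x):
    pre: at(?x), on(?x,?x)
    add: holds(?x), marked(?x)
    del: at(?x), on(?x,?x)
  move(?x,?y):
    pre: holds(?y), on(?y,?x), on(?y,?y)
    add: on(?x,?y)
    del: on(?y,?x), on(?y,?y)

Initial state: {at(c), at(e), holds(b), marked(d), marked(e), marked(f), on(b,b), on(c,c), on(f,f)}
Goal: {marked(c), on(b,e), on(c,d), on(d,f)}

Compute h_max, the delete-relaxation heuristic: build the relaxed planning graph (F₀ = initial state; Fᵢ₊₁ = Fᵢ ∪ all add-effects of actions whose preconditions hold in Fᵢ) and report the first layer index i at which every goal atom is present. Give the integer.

F0 = init (9 atoms)
F1 = F0 ∪ {holds(c), marked(b), marked(c), on(b,d), on(b,e), on(b,f), on(c,d), on(c,e), on(c,f), on(d,d), on(d,e), on(d,f), on(e,d), on(e,e), on(e,f), on(f,d), on(f,e)}  (26 atoms)
goal ⊆ F1  ⇒  h_max = 1

1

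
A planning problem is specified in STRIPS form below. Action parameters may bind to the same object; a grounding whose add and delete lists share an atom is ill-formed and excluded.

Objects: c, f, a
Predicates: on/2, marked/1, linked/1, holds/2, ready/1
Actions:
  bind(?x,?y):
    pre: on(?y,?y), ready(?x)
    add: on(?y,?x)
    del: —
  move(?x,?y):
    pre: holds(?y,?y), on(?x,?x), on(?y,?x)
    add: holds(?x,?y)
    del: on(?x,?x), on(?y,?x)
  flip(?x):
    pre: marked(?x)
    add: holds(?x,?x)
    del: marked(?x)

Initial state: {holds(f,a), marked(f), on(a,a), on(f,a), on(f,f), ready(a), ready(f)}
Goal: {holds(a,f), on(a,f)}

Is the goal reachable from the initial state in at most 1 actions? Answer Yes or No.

No

1. bind(f,a)  →  {holds(f,a), marked(f), on(a,a), on(a,f), on(f,a), on(f,f), ready(a), ready(f)}
2. flip(f)  →  {holds(f,a), holds(f,f), on(a,a), on(a,f), on(f,a), on(f,f), ready(a), ready(f)}
3. move(a,f)  →  {holds(a,f), holds(f,a), holds(f,f), on(a,f), on(f,f), ready(a), ready(f)}
optimal plan length = 3; 3 > 1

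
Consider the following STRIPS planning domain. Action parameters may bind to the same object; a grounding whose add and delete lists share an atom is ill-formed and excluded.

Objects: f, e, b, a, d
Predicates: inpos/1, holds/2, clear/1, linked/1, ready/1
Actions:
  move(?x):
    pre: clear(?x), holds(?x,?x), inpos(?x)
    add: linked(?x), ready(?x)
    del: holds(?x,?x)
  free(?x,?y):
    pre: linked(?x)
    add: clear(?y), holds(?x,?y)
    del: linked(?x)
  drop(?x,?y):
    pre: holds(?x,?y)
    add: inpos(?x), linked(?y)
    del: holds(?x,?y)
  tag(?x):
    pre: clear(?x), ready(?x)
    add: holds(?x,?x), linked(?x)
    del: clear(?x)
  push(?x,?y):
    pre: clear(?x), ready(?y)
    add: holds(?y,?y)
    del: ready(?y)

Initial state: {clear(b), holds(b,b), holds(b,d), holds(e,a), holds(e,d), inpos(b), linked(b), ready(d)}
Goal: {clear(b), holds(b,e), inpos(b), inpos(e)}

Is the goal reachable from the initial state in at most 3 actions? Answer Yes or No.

1. free(b,e)  →  {clear(b), clear(e), holds(b,b), holds(b,d), holds(b,e), holds(e,a), holds(e,d), inpos(b), ready(d)}
2. drop(e,a)  →  {clear(b), clear(e), holds(b,b), holds(b,d), holds(b,e), holds(e,d), inpos(b), inpos(e), linked(a), ready(d)}
optimal plan length = 2; 2 ≤ 3

Yes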